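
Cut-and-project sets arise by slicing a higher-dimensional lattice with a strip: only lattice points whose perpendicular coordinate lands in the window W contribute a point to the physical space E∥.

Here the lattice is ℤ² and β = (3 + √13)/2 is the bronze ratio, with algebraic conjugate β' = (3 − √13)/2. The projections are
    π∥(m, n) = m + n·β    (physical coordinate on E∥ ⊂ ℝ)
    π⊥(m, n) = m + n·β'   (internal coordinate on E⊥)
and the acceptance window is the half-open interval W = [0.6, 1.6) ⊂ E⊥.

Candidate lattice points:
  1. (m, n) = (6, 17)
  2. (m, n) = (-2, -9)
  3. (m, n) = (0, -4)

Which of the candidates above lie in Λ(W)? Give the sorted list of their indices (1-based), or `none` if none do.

Compute β' = (3−√13)/2 = -0.3028, so π⊥(m,n) = m -0.3028·n.
candidate 1: (m,n)=(6,17) → π∥ = 6+17·β ≈ 62.1472, π⊥ = 6+17·β' ≈ 0.8528 ∈ [0.6, 1.6) ⇒ IN Λ
candidate 2: (m,n)=(-2,-9) → π∥ = -2-9·β ≈ -31.7250, π⊥ = -2-9·β' ≈ 0.7250 ∈ [0.6, 1.6) ⇒ IN Λ
candidate 3: (m,n)=(0,-4) → π∥ = 0-4·β ≈ -13.2111, π⊥ = 0-4·β' ≈ 1.2111 ∈ [0.6, 1.6) ⇒ IN Λ

1, 2, 3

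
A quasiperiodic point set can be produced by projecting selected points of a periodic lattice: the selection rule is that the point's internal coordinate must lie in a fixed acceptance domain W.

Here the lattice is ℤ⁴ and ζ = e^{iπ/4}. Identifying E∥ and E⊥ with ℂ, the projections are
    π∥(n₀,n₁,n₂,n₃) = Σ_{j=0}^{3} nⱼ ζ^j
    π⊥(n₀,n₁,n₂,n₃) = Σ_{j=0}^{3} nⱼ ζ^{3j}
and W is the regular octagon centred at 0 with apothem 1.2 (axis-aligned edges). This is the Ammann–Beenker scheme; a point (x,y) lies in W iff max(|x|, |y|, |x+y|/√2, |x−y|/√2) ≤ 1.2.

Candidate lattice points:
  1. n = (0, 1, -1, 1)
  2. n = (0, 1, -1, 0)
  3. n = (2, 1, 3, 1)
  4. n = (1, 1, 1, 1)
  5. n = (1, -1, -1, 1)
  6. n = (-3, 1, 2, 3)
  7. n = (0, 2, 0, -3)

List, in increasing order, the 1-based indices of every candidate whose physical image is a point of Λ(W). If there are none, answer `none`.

With ζ = e^{iπ/4} the internal vectors are ζ^0,ζ^3,ζ^6,ζ^9.
#1 (0, 1, -1, 1): internal (0.00000, 2.41421); octagon support 2.41421 vs apothem 1.2 → ∉ W
#2 (0, 1, -1, 0): internal (-0.70711, 1.70711); octagon support 1.70711 vs apothem 1.2 → ∉ W
#3 (2, 1, 3, 1): internal (2.00000, -1.58579); octagon support 2.53553 vs apothem 1.2 → ∉ W
#4 (1, 1, 1, 1): internal (1.00000, 0.41421); octagon support 1.00000 vs apothem 1.2 → ∈ W
#5 (1, -1, -1, 1): internal (2.41421, 1.00000); octagon support 2.41421 vs apothem 1.2 → ∉ W
#6 (-3, 1, 2, 3): internal (-1.58579, 0.82843); octagon support 1.70711 vs apothem 1.2 → ∉ W
#7 (0, 2, 0, -3): internal (-3.53553, -0.70711); octagon support 3.53553 vs apothem 1.2 → ∉ W

4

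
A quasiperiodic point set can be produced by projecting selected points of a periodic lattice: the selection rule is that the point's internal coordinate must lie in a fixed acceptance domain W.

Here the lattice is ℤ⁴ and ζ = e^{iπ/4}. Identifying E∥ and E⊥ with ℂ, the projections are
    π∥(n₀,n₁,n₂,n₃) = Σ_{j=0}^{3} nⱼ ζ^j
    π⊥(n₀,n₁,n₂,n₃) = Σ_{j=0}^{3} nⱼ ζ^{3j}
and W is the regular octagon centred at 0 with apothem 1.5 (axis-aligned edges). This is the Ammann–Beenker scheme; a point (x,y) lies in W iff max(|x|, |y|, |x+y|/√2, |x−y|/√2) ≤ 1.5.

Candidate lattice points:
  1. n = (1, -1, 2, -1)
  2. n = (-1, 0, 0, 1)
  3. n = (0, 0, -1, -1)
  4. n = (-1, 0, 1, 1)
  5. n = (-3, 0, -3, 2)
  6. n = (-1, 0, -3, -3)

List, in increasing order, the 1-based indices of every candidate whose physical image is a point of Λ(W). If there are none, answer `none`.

π⊥(n) = n₀ + n₁ζ³ + n₂ζ⁶ + n₃ζ⁹ where ζ = e^{iπ/4}.
#1 (1, -1, 2, -1): internal (1.0000, -3.4142); octagon support 3.4142 vs apothem 1.5 → ∉ W
#2 (-1, 0, 0, 1): internal (-0.2929, 0.7071); octagon support 0.7071 vs apothem 1.5 → ∈ W
#3 (0, 0, -1, -1): internal (-0.7071, 0.2929); octagon support 0.7071 vs apothem 1.5 → ∈ W
#4 (-1, 0, 1, 1): internal (-0.2929, -0.2929); octagon support 0.4142 vs apothem 1.5 → ∈ W
#5 (-3, 0, -3, 2): internal (-1.5858, 4.4142); octagon support 4.4142 vs apothem 1.5 → ∉ W
#6 (-1, 0, -3, -3): internal (-3.1213, 0.8787); octagon support 3.1213 vs apothem 1.5 → ∉ W

2, 3, 4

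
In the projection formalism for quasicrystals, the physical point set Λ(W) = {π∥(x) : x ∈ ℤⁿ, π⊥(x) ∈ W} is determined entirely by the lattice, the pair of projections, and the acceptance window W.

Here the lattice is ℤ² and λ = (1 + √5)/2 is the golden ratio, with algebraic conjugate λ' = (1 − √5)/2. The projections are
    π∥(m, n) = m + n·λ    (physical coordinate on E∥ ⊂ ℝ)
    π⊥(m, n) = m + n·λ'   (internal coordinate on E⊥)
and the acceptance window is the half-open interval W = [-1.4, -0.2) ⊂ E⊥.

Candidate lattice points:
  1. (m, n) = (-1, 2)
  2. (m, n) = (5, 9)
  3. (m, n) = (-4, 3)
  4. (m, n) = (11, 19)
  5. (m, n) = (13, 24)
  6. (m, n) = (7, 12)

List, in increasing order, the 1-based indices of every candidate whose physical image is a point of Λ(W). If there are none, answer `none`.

2, 4, 6

Compute λ' = (1−√5)/2 = -0.618034, so π⊥(m,n) = m -0.618034·n.
candidate 1: (m,n)=(-1,2) → π∥ = -1+2·λ ≈ 2.236068, π⊥ = -1+2·λ' ≈ -2.236068 ∉ [-1.4, -0.2) ⇒ out
candidate 2: (m,n)=(5,9) → π∥ = 5+9·λ ≈ 19.562306, π⊥ = 5+9·λ' ≈ -0.562306 ∈ [-1.4, -0.2) ⇒ IN Λ
candidate 3: (m,n)=(-4,3) → π∥ = -4+3·λ ≈ 0.854102, π⊥ = -4+3·λ' ≈ -5.854102 ∉ [-1.4, -0.2) ⇒ out
candidate 4: (m,n)=(11,19) → π∥ = 11+19·λ ≈ 41.742646, π⊥ = 11+19·λ' ≈ -0.742646 ∈ [-1.4, -0.2) ⇒ IN Λ
candidate 5: (m,n)=(13,24) → π∥ = 13+24·λ ≈ 51.832816, π⊥ = 13+24·λ' ≈ -1.832816 ∉ [-1.4, -0.2) ⇒ out
candidate 6: (m,n)=(7,12) → π∥ = 7+12·λ ≈ 26.416408, π⊥ = 7+12·λ' ≈ -0.416408 ∈ [-1.4, -0.2) ⇒ IN Λ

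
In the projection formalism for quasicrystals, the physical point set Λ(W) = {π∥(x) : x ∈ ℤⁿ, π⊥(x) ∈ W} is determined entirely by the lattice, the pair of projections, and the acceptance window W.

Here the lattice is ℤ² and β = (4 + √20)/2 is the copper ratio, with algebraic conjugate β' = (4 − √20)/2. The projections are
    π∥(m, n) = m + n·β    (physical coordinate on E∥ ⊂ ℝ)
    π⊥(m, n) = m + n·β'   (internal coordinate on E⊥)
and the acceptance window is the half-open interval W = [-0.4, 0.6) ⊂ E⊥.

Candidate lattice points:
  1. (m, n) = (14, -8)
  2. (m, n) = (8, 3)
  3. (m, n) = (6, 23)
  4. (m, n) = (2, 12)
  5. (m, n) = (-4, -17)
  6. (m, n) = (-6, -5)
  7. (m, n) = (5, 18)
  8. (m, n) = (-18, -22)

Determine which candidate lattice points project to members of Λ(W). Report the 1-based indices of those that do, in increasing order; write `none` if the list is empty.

Compute β' = (4−√20)/2 = -0.23607, so π⊥(m,n) = m -0.23607·n.
#1 (14,-8): internal coord 14 + (-8)·β' = +15.88854; +15.88854 ∉ [-0.4, 0.6) → out
#2 (8,3): internal coord 8 + (3)·β' = +7.29180; +7.29180 ∉ [-0.4, 0.6) → out
#3 (6,23): internal coord 6 + (23)·β' = +0.57044; +0.57044 ∈ [-0.4, 0.6) → IN Λ
#4 (2,12): internal coord 2 + (12)·β' = -0.83282; -0.83282 ∉ [-0.4, 0.6) → out
#5 (-4,-17): internal coord -4 + (-17)·β' = +0.01316; +0.01316 ∈ [-0.4, 0.6) → IN Λ
#6 (-6,-5): internal coord -6 + (-5)·β' = -4.81966; -4.81966 ∉ [-0.4, 0.6) → out
#7 (5,18): internal coord 5 + (18)·β' = +0.75078; +0.75078 ∉ [-0.4, 0.6) → out
#8 (-18,-22): internal coord -18 + (-22)·β' = -12.80650; -12.80650 ∉ [-0.4, 0.6) → out

3, 5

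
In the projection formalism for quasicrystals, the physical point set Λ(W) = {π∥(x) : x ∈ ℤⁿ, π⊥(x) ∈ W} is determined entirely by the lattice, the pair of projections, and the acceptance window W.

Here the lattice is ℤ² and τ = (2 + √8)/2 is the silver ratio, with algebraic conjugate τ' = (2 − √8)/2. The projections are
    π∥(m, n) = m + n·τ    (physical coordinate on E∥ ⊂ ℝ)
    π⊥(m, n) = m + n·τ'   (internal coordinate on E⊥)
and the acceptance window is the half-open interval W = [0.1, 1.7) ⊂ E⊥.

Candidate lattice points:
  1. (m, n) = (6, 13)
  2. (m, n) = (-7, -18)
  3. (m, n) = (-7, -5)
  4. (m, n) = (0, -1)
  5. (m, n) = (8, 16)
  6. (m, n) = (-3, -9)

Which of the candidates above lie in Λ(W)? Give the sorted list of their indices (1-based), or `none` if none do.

Numerically τ ≈ 2.41421 and τ' = −1/τ ≈ -0.41421.
candidate 1: (m,n)=(6,13) → π∥ = 6+13·τ ≈ 37.38478, π⊥ = 6+13·τ' ≈ 0.61522 ∈ [0.1, 1.7) ⇒ IN Λ
candidate 2: (m,n)=(-7,-18) → π∥ = -7-18·τ ≈ -50.45584, π⊥ = -7-18·τ' ≈ 0.45584 ∈ [0.1, 1.7) ⇒ IN Λ
candidate 3: (m,n)=(-7,-5) → π∥ = -7-5·τ ≈ -19.07107, π⊥ = -7-5·τ' ≈ -4.92893 ∉ [0.1, 1.7) ⇒ out
candidate 4: (m,n)=(0,-1) → π∥ = 0-1·τ ≈ -2.41421, π⊥ = 0-1·τ' ≈ 0.41421 ∈ [0.1, 1.7) ⇒ IN Λ
candidate 5: (m,n)=(8,16) → π∥ = 8+16·τ ≈ 46.62742, π⊥ = 8+16·τ' ≈ 1.37258 ∈ [0.1, 1.7) ⇒ IN Λ
candidate 6: (m,n)=(-3,-9) → π∥ = -3-9·τ ≈ -24.72792, π⊥ = -3-9·τ' ≈ 0.72792 ∈ [0.1, 1.7) ⇒ IN Λ

1, 2, 4, 5, 6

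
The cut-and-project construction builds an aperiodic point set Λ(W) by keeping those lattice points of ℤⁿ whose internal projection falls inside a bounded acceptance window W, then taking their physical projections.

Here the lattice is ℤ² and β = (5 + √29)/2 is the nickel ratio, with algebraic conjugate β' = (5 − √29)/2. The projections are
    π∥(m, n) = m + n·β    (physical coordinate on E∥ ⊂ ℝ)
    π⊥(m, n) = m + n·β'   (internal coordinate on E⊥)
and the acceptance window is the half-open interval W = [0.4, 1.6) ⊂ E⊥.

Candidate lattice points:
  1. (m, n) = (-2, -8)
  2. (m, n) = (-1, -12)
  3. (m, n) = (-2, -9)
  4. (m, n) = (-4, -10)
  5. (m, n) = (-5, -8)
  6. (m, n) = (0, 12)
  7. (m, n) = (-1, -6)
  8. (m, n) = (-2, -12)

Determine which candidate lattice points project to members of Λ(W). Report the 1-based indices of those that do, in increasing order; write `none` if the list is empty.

β' = (5−√29)/2 ≈ -0.1926.
#1 (-2,-8): internal coord -2 + (-8)·β' = -0.4593; -0.4593 ∉ [0.4, 1.6) → out
#2 (-1,-12): internal coord -1 + (-12)·β' = +1.3110; +1.3110 ∈ [0.4, 1.6) → IN Λ
#3 (-2,-9): internal coord -2 + (-9)·β' = -0.2668; -0.2668 ∉ [0.4, 1.6) → out
#4 (-4,-10): internal coord -4 + (-10)·β' = -2.0742; -2.0742 ∉ [0.4, 1.6) → out
#5 (-5,-8): internal coord -5 + (-8)·β' = -3.4593; -3.4593 ∉ [0.4, 1.6) → out
#6 (0,12): internal coord 0 + (12)·β' = -2.3110; -2.3110 ∉ [0.4, 1.6) → out
#7 (-1,-6): internal coord -1 + (-6)·β' = +0.1555; +0.1555 ∉ [0.4, 1.6) → out
#8 (-2,-12): internal coord -2 + (-12)·β' = +0.3110; +0.3110 ∉ [0.4, 1.6) → out

2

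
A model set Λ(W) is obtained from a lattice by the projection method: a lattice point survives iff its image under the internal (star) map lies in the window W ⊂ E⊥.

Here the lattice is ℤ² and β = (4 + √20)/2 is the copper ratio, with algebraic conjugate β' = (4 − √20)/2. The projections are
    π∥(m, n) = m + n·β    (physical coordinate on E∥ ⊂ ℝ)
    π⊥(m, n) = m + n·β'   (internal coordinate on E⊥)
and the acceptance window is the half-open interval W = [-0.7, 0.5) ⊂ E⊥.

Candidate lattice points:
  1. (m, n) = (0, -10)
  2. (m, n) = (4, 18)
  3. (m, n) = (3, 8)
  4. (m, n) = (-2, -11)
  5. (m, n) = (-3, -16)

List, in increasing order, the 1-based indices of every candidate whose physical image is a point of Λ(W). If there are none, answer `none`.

Compute β' = (4−√20)/2 = -0.236068, so π⊥(m,n) = m -0.236068·n.
[1] lift (0,-10): star map gives 2.360680; window check -0.7 ≤ 2.360680 < 0.5 is false → out
[2] lift (4,18): star map gives -0.249224; window check -0.7 ≤ -0.249224 < 0.5 is true → IN Λ
[3] lift (3,8): star map gives 1.111456; window check -0.7 ≤ 1.111456 < 0.5 is false → out
[4] lift (-2,-11): star map gives 0.596748; window check -0.7 ≤ 0.596748 < 0.5 is false → out
[5] lift (-3,-16): star map gives 0.777088; window check -0.7 ≤ 0.777088 < 0.5 is false → out

2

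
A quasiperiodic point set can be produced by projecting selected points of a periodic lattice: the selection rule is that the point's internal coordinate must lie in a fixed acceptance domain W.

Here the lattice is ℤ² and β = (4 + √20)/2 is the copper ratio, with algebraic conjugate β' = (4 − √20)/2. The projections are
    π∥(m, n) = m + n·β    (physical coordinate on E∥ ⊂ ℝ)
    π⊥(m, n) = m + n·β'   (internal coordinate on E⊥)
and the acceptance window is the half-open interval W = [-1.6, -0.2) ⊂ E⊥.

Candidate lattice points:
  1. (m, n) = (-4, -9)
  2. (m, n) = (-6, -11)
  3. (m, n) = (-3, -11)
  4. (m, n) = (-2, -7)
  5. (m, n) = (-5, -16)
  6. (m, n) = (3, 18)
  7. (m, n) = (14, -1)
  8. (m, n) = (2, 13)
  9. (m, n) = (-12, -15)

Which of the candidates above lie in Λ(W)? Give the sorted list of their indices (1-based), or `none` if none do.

3, 4, 5, 6, 8

Compute β' = (4−√20)/2 = -0.2361, so π⊥(m,n) = m -0.2361·n.
candidate 1: (m,n)=(-4,-9) → π∥ = -4-9·β ≈ -42.1246, π⊥ = -4-9·β' ≈ -1.8754 ∉ [-1.6, -0.2) ⇒ out
candidate 2: (m,n)=(-6,-11) → π∥ = -6-11·β ≈ -52.5967, π⊥ = -6-11·β' ≈ -3.4033 ∉ [-1.6, -0.2) ⇒ out
candidate 3: (m,n)=(-3,-11) → π∥ = -3-11·β ≈ -49.5967, π⊥ = -3-11·β' ≈ -0.4033 ∈ [-1.6, -0.2) ⇒ IN Λ
candidate 4: (m,n)=(-2,-7) → π∥ = -2-7·β ≈ -31.6525, π⊥ = -2-7·β' ≈ -0.3475 ∈ [-1.6, -0.2) ⇒ IN Λ
candidate 5: (m,n)=(-5,-16) → π∥ = -5-16·β ≈ -72.7771, π⊥ = -5-16·β' ≈ -1.2229 ∈ [-1.6, -0.2) ⇒ IN Λ
candidate 6: (m,n)=(3,18) → π∥ = 3+18·β ≈ 79.2492, π⊥ = 3+18·β' ≈ -1.2492 ∈ [-1.6, -0.2) ⇒ IN Λ
candidate 7: (m,n)=(14,-1) → π∥ = 14-1·β ≈ 9.7639, π⊥ = 14-1·β' ≈ 14.2361 ∉ [-1.6, -0.2) ⇒ out
candidate 8: (m,n)=(2,13) → π∥ = 2+13·β ≈ 57.0689, π⊥ = 2+13·β' ≈ -1.0689 ∈ [-1.6, -0.2) ⇒ IN Λ
candidate 9: (m,n)=(-12,-15) → π∥ = -12-15·β ≈ -75.5410, π⊥ = -12-15·β' ≈ -8.4590 ∉ [-1.6, -0.2) ⇒ out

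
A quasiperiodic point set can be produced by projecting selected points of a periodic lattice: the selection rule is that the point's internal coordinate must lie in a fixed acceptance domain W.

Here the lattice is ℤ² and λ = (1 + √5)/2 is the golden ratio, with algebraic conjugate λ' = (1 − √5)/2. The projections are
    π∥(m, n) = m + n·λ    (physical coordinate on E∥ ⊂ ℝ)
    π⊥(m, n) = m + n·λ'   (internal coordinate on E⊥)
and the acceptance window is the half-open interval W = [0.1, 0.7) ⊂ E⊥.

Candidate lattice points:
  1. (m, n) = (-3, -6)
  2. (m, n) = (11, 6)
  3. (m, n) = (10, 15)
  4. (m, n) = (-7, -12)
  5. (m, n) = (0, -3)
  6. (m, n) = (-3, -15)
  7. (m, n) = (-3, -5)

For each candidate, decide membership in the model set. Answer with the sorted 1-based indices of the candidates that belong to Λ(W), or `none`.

Compute λ' = (1−√5)/2 = -0.61803, so π⊥(m,n) = m -0.61803·n.
#1 (-3,-6): internal coord -3 + (-6)·λ' = +0.70820; +0.70820 ∉ [0.1, 0.7) → out
#2 (11,6): internal coord 11 + (6)·λ' = +7.29180; +7.29180 ∉ [0.1, 0.7) → out
#3 (10,15): internal coord 10 + (15)·λ' = +0.72949; +0.72949 ∉ [0.1, 0.7) → out
#4 (-7,-12): internal coord -7 + (-12)·λ' = +0.41641; +0.41641 ∈ [0.1, 0.7) → IN Λ
#5 (0,-3): internal coord 0 + (-3)·λ' = +1.85410; +1.85410 ∉ [0.1, 0.7) → out
#6 (-3,-15): internal coord -3 + (-15)·λ' = +6.27051; +6.27051 ∉ [0.1, 0.7) → out
#7 (-3,-5): internal coord -3 + (-5)·λ' = +0.09017; +0.09017 ∉ [0.1, 0.7) → out

4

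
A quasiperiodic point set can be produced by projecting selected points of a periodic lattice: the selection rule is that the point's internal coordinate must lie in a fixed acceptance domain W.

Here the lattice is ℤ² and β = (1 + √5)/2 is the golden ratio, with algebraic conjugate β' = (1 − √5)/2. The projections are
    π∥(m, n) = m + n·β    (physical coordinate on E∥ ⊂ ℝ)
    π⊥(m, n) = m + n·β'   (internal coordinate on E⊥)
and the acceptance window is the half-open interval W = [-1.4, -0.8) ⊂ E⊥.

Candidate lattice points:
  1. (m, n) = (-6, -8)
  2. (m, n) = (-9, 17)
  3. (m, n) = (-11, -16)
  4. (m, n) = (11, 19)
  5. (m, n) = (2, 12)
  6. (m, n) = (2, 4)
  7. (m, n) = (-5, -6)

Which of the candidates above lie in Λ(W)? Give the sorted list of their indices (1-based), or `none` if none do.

Compute β' = (1−√5)/2 = -0.61803, so π⊥(m,n) = m -0.61803·n.
[1] lift (-6,-8): star map gives -1.05573; window check -1.4 ≤ -1.05573 < -0.8 is true → IN Λ
[2] lift (-9,17): star map gives -19.50658; window check -1.4 ≤ -19.50658 < -0.8 is false → out
[3] lift (-11,-16): star map gives -1.11146; window check -1.4 ≤ -1.11146 < -0.8 is true → IN Λ
[4] lift (11,19): star map gives -0.74265; window check -1.4 ≤ -0.74265 < -0.8 is false → out
[5] lift (2,12): star map gives -5.41641; window check -1.4 ≤ -5.41641 < -0.8 is false → out
[6] lift (2,4): star map gives -0.47214; window check -1.4 ≤ -0.47214 < -0.8 is false → out
[7] lift (-5,-6): star map gives -1.29180; window check -1.4 ≤ -1.29180 < -0.8 is true → IN Λ

1, 3, 7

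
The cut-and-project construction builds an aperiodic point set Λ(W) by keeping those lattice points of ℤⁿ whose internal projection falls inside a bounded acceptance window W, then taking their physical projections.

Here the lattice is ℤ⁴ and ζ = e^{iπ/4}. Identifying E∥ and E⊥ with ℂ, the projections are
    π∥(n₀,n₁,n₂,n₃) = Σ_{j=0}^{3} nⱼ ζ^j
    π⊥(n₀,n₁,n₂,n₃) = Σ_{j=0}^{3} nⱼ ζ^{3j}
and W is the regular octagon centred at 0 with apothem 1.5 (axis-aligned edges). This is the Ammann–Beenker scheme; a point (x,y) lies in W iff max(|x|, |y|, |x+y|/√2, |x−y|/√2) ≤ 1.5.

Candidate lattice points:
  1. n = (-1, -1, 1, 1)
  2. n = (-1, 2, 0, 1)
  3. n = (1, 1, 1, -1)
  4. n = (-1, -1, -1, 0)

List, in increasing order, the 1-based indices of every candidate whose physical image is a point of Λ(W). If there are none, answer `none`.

Internal map: ζ^{3j} for j=0..3 gives (1,0), (−√2/2,√2/2), (0,−1), (√2/2,√2/2).
#1 (-1, -1, 1, 1): internal (0.414214, -1.000000); octagon support 1.000000 vs apothem 1.5 → ∈ W
#2 (-1, 2, 0, 1): internal (-1.707107, 2.121320); octagon support 2.707107 vs apothem 1.5 → ∉ W
#3 (1, 1, 1, -1): internal (-0.414214, -1.000000); octagon support 1.000000 vs apothem 1.5 → ∈ W
#4 (-1, -1, -1, 0): internal (-0.292893, 0.292893); octagon support 0.414214 vs apothem 1.5 → ∈ W

1, 3, 4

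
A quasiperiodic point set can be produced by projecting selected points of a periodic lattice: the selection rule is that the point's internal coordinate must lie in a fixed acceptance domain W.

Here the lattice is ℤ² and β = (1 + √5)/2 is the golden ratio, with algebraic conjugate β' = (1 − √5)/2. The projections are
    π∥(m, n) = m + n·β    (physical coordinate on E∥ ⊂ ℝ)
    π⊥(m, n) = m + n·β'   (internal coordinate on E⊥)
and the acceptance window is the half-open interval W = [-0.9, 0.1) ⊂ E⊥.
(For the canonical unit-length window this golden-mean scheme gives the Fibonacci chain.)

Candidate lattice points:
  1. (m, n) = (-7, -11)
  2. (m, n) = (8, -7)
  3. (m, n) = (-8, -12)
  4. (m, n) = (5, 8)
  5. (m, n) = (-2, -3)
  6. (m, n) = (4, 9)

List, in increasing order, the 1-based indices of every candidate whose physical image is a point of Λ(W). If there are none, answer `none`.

1, 3, 4, 5

β' = (1−√5)/2 ≈ -0.61803.
[1] lift (-7,-11): star map gives -0.20163; window check -0.9 ≤ -0.20163 < 0.1 is true → IN Λ
[2] lift (8,-7): star map gives 12.32624; window check -0.9 ≤ 12.32624 < 0.1 is false → out
[3] lift (-8,-12): star map gives -0.58359; window check -0.9 ≤ -0.58359 < 0.1 is true → IN Λ
[4] lift (5,8): star map gives 0.05573; window check -0.9 ≤ 0.05573 < 0.1 is true → IN Λ
[5] lift (-2,-3): star map gives -0.14590; window check -0.9 ≤ -0.14590 < 0.1 is true → IN Λ
[6] lift (4,9): star map gives -1.56231; window check -0.9 ≤ -1.56231 < 0.1 is false → out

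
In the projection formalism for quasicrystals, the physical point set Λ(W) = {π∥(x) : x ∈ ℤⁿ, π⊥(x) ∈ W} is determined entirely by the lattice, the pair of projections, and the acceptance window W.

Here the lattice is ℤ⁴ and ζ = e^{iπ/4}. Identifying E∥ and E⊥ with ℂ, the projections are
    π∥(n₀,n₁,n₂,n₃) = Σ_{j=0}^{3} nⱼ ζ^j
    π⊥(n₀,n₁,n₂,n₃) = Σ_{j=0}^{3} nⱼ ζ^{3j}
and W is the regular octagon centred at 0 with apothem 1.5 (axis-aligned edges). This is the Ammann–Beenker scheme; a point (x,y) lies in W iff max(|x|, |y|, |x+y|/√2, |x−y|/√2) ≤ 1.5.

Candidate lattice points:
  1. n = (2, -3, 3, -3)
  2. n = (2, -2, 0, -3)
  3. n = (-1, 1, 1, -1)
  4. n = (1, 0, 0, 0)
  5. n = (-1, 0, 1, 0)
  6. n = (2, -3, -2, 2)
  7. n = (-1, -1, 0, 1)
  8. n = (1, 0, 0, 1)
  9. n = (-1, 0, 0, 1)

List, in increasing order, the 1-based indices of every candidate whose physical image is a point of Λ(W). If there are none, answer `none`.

4, 5, 7, 9

Internal map: ζ^{3j} for j=0..3 gives (1,0), (−√2/2,√2/2), (0,−1), (√2/2,√2/2).
#1 (2, -3, 3, -3): internal (2.000000, -7.242641); octagon support 7.242641 vs apothem 1.5 → ∉ W
#2 (2, -2, 0, -3): internal (1.292893, -3.535534); octagon support 3.535534 vs apothem 1.5 → ∉ W
#3 (-1, 1, 1, -1): internal (-2.414214, -1.000000); octagon support 2.414214 vs apothem 1.5 → ∉ W
#4 (1, 0, 0, 0): internal (1.000000, 0.000000); octagon support 1.000000 vs apothem 1.5 → ∈ W
#5 (-1, 0, 1, 0): internal (-1.000000, -1.000000); octagon support 1.414214 vs apothem 1.5 → ∈ W
#6 (2, -3, -2, 2): internal (5.535534, 1.292893); octagon support 5.535534 vs apothem 1.5 → ∉ W
#7 (-1, -1, 0, 1): internal (0.414214, 0.000000); octagon support 0.414214 vs apothem 1.5 → ∈ W
#8 (1, 0, 0, 1): internal (1.707107, 0.707107); octagon support 1.707107 vs apothem 1.5 → ∉ W
#9 (-1, 0, 0, 1): internal (-0.292893, 0.707107); octagon support 0.707107 vs apothem 1.5 → ∈ W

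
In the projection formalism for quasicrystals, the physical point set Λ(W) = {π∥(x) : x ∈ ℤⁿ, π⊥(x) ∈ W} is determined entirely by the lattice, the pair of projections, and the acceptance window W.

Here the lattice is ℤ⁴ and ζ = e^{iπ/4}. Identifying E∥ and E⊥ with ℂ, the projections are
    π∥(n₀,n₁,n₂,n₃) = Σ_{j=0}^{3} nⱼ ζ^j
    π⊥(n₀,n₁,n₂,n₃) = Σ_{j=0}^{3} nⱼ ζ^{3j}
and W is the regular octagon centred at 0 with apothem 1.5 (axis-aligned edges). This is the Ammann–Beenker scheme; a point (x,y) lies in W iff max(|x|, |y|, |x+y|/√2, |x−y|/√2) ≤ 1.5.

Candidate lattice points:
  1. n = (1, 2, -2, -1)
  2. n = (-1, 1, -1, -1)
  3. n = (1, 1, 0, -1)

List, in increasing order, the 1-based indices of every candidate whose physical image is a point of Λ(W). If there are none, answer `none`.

3

Internal map: ζ^{3j} for j=0..3 gives (1,0), (−√2/2,√2/2), (0,−1), (√2/2,√2/2).
candidate 1: n = (1, 2, -2, -1) → π⊥ ≈ (-1.1213, +2.7071); max(|x|,|y|,|x±y|/√2) = 2.7071 > 1.5 ⇒ ∉ W
candidate 2: n = (-1, 1, -1, -1) → π⊥ ≈ (-2.4142, +1.0000); max(|x|,|y|,|x±y|/√2) = 2.4142 > 1.5 ⇒ ∉ W
candidate 3: n = (1, 1, 0, -1) → π⊥ ≈ (-0.4142, +0.0000); max(|x|,|y|,|x±y|/√2) = 0.4142 ≤ 1.5 ⇒ ∈ W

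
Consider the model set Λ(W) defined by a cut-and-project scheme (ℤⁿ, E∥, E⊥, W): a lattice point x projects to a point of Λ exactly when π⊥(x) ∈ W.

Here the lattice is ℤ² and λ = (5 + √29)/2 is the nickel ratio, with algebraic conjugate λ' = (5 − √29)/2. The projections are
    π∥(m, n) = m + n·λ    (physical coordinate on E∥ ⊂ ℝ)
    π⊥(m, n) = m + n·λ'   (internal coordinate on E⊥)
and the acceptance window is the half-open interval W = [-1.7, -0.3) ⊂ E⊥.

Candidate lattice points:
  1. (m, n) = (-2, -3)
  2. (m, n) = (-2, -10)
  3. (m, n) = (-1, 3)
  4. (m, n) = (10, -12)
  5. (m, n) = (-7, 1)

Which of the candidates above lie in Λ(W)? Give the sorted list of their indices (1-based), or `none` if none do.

Compute λ' = (5−√29)/2 = -0.192582, so π⊥(m,n) = m -0.192582·n.
#1 (-2,-3): internal coord -2 + (-3)·λ' = -1.422253; -1.422253 ∈ [-1.7, -0.3) → IN Λ
#2 (-2,-10): internal coord -2 + (-10)·λ' = -0.074176; -0.074176 ∉ [-1.7, -0.3) → out
#3 (-1,3): internal coord -1 + (3)·λ' = -1.577747; -1.577747 ∈ [-1.7, -0.3) → IN Λ
#4 (10,-12): internal coord 10 + (-12)·λ' = +12.310989; +12.310989 ∉ [-1.7, -0.3) → out
#5 (-7,1): internal coord -7 + (1)·λ' = -7.192582; -7.192582 ∉ [-1.7, -0.3) → out

1, 3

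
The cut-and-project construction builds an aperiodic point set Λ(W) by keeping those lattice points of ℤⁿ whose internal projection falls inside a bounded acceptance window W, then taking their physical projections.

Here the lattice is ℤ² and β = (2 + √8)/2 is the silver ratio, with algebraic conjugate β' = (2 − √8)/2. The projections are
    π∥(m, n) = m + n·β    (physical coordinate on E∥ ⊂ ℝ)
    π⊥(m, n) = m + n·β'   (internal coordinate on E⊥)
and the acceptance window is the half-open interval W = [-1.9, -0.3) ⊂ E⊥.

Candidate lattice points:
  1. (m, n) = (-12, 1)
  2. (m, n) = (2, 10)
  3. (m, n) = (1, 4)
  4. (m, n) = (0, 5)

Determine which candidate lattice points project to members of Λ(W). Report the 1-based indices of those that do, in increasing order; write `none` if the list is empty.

Compute β' = (2−√8)/2 = -0.41421, so π⊥(m,n) = m -0.41421·n.
[1] lift (-12,1): star map gives -12.41421; window check -1.9 ≤ -12.41421 < -0.3 is false → out
[2] lift (2,10): star map gives -2.14214; window check -1.9 ≤ -2.14214 < -0.3 is false → out
[3] lift (1,4): star map gives -0.65685; window check -1.9 ≤ -0.65685 < -0.3 is true → IN Λ
[4] lift (0,5): star map gives -2.07107; window check -1.9 ≤ -2.07107 < -0.3 is false → out

3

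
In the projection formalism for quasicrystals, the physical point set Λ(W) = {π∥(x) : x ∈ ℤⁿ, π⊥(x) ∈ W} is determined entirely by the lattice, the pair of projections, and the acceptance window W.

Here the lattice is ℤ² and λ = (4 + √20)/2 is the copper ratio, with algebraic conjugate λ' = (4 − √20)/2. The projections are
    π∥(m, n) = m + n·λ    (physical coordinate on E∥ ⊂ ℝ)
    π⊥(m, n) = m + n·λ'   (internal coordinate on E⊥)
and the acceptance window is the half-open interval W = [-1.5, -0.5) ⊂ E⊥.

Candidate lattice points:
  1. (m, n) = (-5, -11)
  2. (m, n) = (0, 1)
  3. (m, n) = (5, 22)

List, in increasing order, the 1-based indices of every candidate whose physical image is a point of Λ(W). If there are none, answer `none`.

none

λ' = (4−√20)/2 ≈ -0.23607.
candidate 1: (m,n)=(-5,-11) → π∥ = -5-11·λ ≈ -51.59675, π⊥ = -5-11·λ' ≈ -2.40325 ∉ [-1.5, -0.5) ⇒ out
candidate 2: (m,n)=(0,1) → π∥ = 0+1·λ ≈ 4.23607, π⊥ = 0+1·λ' ≈ -0.23607 ∉ [-1.5, -0.5) ⇒ out
candidate 3: (m,n)=(5,22) → π∥ = 5+22·λ ≈ 98.19350, π⊥ = 5+22·λ' ≈ -0.19350 ∉ [-1.5, -0.5) ⇒ out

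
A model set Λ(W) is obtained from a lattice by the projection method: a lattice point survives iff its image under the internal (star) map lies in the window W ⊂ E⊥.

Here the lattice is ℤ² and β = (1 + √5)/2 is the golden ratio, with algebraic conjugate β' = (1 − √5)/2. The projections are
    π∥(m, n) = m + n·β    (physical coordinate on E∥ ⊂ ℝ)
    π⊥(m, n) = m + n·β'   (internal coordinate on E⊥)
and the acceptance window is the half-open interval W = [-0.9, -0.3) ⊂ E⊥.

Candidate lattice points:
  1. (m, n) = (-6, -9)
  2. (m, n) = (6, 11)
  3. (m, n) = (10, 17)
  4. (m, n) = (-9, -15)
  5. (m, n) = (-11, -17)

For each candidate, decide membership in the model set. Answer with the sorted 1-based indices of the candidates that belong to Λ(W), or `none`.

Compute β' = (1−√5)/2 = -0.618034, so π⊥(m,n) = m -0.618034·n.
#1 (-6,-9): internal coord -6 + (-9)·β' = -0.437694; -0.437694 ∈ [-0.9, -0.3) → IN Λ
#2 (6,11): internal coord 6 + (11)·β' = -0.798374; -0.798374 ∈ [-0.9, -0.3) → IN Λ
#3 (10,17): internal coord 10 + (17)·β' = -0.506578; -0.506578 ∈ [-0.9, -0.3) → IN Λ
#4 (-9,-15): internal coord -9 + (-15)·β' = +0.270510; +0.270510 ∉ [-0.9, -0.3) → out
#5 (-11,-17): internal coord -11 + (-17)·β' = -0.493422; -0.493422 ∈ [-0.9, -0.3) → IN Λ

1, 2, 3, 5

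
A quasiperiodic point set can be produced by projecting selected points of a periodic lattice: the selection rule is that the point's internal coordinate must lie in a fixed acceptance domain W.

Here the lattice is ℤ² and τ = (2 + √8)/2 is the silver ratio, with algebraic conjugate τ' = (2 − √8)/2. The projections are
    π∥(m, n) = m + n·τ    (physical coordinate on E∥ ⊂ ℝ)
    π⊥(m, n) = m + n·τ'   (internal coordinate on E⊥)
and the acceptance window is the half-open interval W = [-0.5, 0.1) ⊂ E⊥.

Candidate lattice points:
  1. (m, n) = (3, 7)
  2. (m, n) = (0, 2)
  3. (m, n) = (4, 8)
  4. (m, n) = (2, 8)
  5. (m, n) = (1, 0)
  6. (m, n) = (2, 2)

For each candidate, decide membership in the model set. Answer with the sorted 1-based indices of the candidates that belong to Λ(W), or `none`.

Compute τ' = (2−√8)/2 = -0.4142, so π⊥(m,n) = m -0.4142·n.
candidate 1: (m,n)=(3,7) → π∥ = 3+7·τ ≈ 19.8995, π⊥ = 3+7·τ' ≈ 0.1005 ∉ [-0.5, 0.1) ⇒ out
candidate 2: (m,n)=(0,2) → π∥ = 0+2·τ ≈ 4.8284, π⊥ = 0+2·τ' ≈ -0.8284 ∉ [-0.5, 0.1) ⇒ out
candidate 3: (m,n)=(4,8) → π∥ = 4+8·τ ≈ 23.3137, π⊥ = 4+8·τ' ≈ 0.6863 ∉ [-0.5, 0.1) ⇒ out
candidate 4: (m,n)=(2,8) → π∥ = 2+8·τ ≈ 21.3137, π⊥ = 2+8·τ' ≈ -1.3137 ∉ [-0.5, 0.1) ⇒ out
candidate 5: (m,n)=(1,0) → π∥ = 1+0·τ ≈ 1.0000, π⊥ = 1+0·τ' ≈ 1.0000 ∉ [-0.5, 0.1) ⇒ out
candidate 6: (m,n)=(2,2) → π∥ = 2+2·τ ≈ 6.8284, π⊥ = 2+2·τ' ≈ 1.1716 ∉ [-0.5, 0.1) ⇒ out

none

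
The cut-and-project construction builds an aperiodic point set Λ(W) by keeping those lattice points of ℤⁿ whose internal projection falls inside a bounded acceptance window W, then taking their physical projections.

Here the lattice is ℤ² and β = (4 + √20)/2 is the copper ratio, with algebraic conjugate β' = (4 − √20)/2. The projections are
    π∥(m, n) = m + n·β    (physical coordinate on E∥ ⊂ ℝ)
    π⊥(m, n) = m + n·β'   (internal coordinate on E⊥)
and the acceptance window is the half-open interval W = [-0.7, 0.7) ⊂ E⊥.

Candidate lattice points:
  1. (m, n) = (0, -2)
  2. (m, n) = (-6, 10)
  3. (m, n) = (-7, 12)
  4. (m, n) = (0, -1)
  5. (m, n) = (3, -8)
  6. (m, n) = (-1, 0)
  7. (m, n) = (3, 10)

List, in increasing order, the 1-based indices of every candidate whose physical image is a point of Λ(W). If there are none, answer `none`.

1, 4, 7

Numerically β ≈ 4.23607 and β' = −1/β ≈ -0.23607.
#1 (0,-2): internal coord 0 + (-2)·β' = +0.47214; +0.47214 ∈ [-0.7, 0.7) → IN Λ
#2 (-6,10): internal coord -6 + (10)·β' = -8.36068; -8.36068 ∉ [-0.7, 0.7) → out
#3 (-7,12): internal coord -7 + (12)·β' = -9.83282; -9.83282 ∉ [-0.7, 0.7) → out
#4 (0,-1): internal coord 0 + (-1)·β' = +0.23607; +0.23607 ∈ [-0.7, 0.7) → IN Λ
#5 (3,-8): internal coord 3 + (-8)·β' = +4.88854; +4.88854 ∉ [-0.7, 0.7) → out
#6 (-1,0): internal coord -1 + (0)·β' = -1.00000; -1.00000 ∉ [-0.7, 0.7) → out
#7 (3,10): internal coord 3 + (10)·β' = +0.63932; +0.63932 ∈ [-0.7, 0.7) → IN Λ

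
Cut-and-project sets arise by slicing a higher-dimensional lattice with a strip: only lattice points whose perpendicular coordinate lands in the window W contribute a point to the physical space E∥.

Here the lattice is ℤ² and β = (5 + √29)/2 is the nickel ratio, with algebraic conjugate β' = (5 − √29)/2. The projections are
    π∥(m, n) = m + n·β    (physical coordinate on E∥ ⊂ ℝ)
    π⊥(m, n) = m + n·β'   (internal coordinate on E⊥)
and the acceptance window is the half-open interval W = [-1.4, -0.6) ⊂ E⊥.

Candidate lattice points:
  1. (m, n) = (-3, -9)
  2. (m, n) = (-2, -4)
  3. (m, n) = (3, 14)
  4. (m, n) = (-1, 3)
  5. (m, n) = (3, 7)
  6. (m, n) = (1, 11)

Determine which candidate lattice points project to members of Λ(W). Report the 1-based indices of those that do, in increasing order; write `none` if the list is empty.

Compute β' = (5−√29)/2 = -0.19258, so π⊥(m,n) = m -0.19258·n.
[1] lift (-3,-9): star map gives -1.26676; window check -1.4 ≤ -1.26676 < -0.6 is true → IN Λ
[2] lift (-2,-4): star map gives -1.22967; window check -1.4 ≤ -1.22967 < -0.6 is true → IN Λ
[3] lift (3,14): star map gives 0.30385; window check -1.4 ≤ 0.30385 < -0.6 is false → out
[4] lift (-1,3): star map gives -1.57775; window check -1.4 ≤ -1.57775 < -0.6 is false → out
[5] lift (3,7): star map gives 1.65192; window check -1.4 ≤ 1.65192 < -0.6 is false → out
[6] lift (1,11): star map gives -1.11841; window check -1.4 ≤ -1.11841 < -0.6 is true → IN Λ

1, 2, 6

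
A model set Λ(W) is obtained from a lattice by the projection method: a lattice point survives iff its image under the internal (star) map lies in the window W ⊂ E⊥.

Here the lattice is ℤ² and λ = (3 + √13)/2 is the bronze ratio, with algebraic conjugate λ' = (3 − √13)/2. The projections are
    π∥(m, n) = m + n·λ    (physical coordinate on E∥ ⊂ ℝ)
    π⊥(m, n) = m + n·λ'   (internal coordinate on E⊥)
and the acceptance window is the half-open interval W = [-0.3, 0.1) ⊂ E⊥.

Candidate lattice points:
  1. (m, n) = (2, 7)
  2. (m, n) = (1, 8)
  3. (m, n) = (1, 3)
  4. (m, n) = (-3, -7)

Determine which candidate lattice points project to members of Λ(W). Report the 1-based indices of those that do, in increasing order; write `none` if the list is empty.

Numerically λ ≈ 3.3028 and λ' = −1/λ ≈ -0.3028.
[1] lift (2,7): star map gives -0.1194; window check -0.3 ≤ -0.1194 < 0.1 is true → IN Λ
[2] lift (1,8): star map gives -1.4222; window check -0.3 ≤ -1.4222 < 0.1 is false → out
[3] lift (1,3): star map gives 0.0917; window check -0.3 ≤ 0.0917 < 0.1 is true → IN Λ
[4] lift (-3,-7): star map gives -0.8806; window check -0.3 ≤ -0.8806 < 0.1 is false → out

1, 3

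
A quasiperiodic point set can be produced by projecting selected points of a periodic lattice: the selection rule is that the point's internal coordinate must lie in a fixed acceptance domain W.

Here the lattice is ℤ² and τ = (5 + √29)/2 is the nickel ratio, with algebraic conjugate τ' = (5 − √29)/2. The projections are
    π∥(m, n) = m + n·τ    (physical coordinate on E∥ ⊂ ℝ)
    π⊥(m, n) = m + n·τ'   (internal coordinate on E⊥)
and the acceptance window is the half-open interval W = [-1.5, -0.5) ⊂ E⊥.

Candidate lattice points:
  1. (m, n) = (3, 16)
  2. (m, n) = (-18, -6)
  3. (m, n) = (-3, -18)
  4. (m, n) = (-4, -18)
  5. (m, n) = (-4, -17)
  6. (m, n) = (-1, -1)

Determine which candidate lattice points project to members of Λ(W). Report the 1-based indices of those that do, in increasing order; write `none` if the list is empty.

4, 5, 6

τ' = (5−√29)/2 ≈ -0.192582.
#1 (3,16): internal coord 3 + (16)·τ' = -0.081318; -0.081318 ∉ [-1.5, -0.5) → out
#2 (-18,-6): internal coord -18 + (-6)·τ' = -16.844506; -16.844506 ∉ [-1.5, -0.5) → out
#3 (-3,-18): internal coord -3 + (-18)·τ' = +0.466483; +0.466483 ∉ [-1.5, -0.5) → out
#4 (-4,-18): internal coord -4 + (-18)·τ' = -0.533517; -0.533517 ∈ [-1.5, -0.5) → IN Λ
#5 (-4,-17): internal coord -4 + (-17)·τ' = -0.726099; -0.726099 ∈ [-1.5, -0.5) → IN Λ
#6 (-1,-1): internal coord -1 + (-1)·τ' = -0.807418; -0.807418 ∈ [-1.5, -0.5) → IN Λ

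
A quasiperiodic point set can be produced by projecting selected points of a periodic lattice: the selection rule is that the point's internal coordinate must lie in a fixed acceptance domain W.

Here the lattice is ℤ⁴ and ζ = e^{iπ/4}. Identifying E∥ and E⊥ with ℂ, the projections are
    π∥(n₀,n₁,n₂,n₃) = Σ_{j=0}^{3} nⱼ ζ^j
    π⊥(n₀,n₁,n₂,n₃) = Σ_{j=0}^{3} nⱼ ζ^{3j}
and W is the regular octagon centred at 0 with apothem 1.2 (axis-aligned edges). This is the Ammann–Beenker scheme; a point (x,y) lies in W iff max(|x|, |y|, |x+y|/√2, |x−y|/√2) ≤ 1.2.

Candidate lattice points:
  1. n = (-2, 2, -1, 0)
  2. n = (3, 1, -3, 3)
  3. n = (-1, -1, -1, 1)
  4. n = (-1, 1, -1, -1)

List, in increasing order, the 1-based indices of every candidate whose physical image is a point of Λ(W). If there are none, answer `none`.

Internal map: ζ^{3j} for j=0..3 gives (1,0), (−√2/2,√2/2), (0,−1), (√2/2,√2/2).
#1 (-2, 2, -1, 0): internal (-3.41421, 2.41421); octagon support 4.12132 vs apothem 1.2 → ∉ W
#2 (3, 1, -3, 3): internal (4.41421, 5.82843); octagon support 7.24264 vs apothem 1.2 → ∉ W
#3 (-1, -1, -1, 1): internal (0.41421, 1.00000); octagon support 1.00000 vs apothem 1.2 → ∈ W
#4 (-1, 1, -1, -1): internal (-2.41421, 1.00000); octagon support 2.41421 vs apothem 1.2 → ∉ W

3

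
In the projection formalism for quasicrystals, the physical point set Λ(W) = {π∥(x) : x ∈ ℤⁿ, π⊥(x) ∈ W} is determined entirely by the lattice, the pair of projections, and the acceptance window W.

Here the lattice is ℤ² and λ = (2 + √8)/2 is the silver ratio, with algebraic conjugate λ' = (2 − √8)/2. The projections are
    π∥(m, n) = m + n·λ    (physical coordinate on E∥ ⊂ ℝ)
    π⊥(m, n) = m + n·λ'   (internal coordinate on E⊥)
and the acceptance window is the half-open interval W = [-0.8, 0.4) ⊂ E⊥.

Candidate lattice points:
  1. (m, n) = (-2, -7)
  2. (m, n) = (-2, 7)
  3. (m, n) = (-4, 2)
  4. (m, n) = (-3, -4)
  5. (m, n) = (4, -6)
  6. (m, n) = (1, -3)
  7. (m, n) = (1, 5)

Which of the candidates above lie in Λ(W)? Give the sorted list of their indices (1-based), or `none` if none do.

none

Numerically λ ≈ 2.4142 and λ' = −1/λ ≈ -0.4142.
candidate 1: (m,n)=(-2,-7) → π∥ = -2-7·λ ≈ -18.8995, π⊥ = -2-7·λ' ≈ 0.8995 ∉ [-0.8, 0.4) ⇒ out
candidate 2: (m,n)=(-2,7) → π∥ = -2+7·λ ≈ 14.8995, π⊥ = -2+7·λ' ≈ -4.8995 ∉ [-0.8, 0.4) ⇒ out
candidate 3: (m,n)=(-4,2) → π∥ = -4+2·λ ≈ 0.8284, π⊥ = -4+2·λ' ≈ -4.8284 ∉ [-0.8, 0.4) ⇒ out
candidate 4: (m,n)=(-3,-4) → π∥ = -3-4·λ ≈ -12.6569, π⊥ = -3-4·λ' ≈ -1.3431 ∉ [-0.8, 0.4) ⇒ out
candidate 5: (m,n)=(4,-6) → π∥ = 4-6·λ ≈ -10.4853, π⊥ = 4-6·λ' ≈ 6.4853 ∉ [-0.8, 0.4) ⇒ out
candidate 6: (m,n)=(1,-3) → π∥ = 1-3·λ ≈ -6.2426, π⊥ = 1-3·λ' ≈ 2.2426 ∉ [-0.8, 0.4) ⇒ out
candidate 7: (m,n)=(1,5) → π∥ = 1+5·λ ≈ 13.0711, π⊥ = 1+5·λ' ≈ -1.0711 ∉ [-0.8, 0.4) ⇒ out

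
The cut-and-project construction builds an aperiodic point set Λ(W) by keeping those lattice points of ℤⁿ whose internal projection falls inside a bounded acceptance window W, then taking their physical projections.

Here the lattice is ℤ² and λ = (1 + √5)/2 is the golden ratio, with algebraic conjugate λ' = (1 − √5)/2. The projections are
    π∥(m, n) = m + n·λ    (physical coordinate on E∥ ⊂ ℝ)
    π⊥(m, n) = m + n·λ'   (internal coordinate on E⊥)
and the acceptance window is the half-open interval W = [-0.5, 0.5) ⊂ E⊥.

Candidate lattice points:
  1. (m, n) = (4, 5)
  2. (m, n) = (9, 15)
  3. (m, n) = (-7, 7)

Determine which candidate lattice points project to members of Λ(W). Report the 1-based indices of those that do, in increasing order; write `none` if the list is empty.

2

λ' = (1−√5)/2 ≈ -0.61803.
#1 (4,5): internal coord 4 + (5)·λ' = +0.90983; +0.90983 ∉ [-0.5, 0.5) → out
#2 (9,15): internal coord 9 + (15)·λ' = -0.27051; -0.27051 ∈ [-0.5, 0.5) → IN Λ
#3 (-7,7): internal coord -7 + (7)·λ' = -11.32624; -11.32624 ∉ [-0.5, 0.5) → out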